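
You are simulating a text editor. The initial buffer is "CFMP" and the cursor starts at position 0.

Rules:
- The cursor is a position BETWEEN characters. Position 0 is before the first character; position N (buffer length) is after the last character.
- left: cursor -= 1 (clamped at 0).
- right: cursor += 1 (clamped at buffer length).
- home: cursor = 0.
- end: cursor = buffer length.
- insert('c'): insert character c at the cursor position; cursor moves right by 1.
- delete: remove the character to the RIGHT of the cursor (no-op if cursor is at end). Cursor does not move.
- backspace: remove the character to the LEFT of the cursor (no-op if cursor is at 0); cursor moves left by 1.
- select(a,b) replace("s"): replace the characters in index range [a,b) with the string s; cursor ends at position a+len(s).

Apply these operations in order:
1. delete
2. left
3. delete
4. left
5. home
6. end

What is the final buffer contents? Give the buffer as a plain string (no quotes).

Answer: MP

Derivation:
After op 1 (delete): buf='FMP' cursor=0
After op 2 (left): buf='FMP' cursor=0
After op 3 (delete): buf='MP' cursor=0
After op 4 (left): buf='MP' cursor=0
After op 5 (home): buf='MP' cursor=0
After op 6 (end): buf='MP' cursor=2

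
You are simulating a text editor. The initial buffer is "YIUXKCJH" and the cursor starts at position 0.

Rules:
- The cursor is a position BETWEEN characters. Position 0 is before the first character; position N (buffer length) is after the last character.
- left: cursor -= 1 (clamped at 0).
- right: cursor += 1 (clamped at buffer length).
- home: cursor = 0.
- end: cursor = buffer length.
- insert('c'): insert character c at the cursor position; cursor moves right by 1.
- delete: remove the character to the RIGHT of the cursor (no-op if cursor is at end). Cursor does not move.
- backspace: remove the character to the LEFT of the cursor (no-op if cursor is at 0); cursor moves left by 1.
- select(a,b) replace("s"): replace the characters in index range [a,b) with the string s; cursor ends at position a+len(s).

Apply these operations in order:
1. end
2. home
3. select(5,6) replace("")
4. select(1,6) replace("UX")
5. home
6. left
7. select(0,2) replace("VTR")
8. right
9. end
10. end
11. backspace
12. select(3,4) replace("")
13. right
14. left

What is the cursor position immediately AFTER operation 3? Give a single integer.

After op 1 (end): buf='YIUXKCJH' cursor=8
After op 2 (home): buf='YIUXKCJH' cursor=0
After op 3 (select(5,6) replace("")): buf='YIUXKJH' cursor=5

Answer: 5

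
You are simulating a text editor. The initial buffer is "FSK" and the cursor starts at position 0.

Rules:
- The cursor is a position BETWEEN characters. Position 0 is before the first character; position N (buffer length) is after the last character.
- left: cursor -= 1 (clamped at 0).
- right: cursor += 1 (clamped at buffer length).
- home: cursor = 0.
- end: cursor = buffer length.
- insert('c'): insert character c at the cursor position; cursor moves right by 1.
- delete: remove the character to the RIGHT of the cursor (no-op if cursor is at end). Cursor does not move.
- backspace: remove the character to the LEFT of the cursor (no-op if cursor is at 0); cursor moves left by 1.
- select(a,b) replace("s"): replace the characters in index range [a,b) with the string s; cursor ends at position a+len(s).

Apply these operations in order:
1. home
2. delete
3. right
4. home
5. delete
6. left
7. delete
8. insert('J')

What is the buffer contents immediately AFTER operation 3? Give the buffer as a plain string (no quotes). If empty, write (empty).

After op 1 (home): buf='FSK' cursor=0
After op 2 (delete): buf='SK' cursor=0
After op 3 (right): buf='SK' cursor=1

Answer: SK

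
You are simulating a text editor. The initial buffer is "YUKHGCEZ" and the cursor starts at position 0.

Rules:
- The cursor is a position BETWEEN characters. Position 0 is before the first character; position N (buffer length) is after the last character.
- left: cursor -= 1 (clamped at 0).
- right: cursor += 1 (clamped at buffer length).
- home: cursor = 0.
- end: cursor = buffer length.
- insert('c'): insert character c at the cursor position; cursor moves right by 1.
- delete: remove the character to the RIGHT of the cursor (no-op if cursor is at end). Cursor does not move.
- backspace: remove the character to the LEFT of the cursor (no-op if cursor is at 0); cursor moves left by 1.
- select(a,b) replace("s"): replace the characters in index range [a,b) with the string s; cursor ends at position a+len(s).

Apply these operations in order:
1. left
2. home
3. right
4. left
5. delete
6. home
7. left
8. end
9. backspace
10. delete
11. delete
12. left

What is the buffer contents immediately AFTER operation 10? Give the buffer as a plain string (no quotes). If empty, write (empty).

Answer: UKHGCE

Derivation:
After op 1 (left): buf='YUKHGCEZ' cursor=0
After op 2 (home): buf='YUKHGCEZ' cursor=0
After op 3 (right): buf='YUKHGCEZ' cursor=1
After op 4 (left): buf='YUKHGCEZ' cursor=0
After op 5 (delete): buf='UKHGCEZ' cursor=0
After op 6 (home): buf='UKHGCEZ' cursor=0
After op 7 (left): buf='UKHGCEZ' cursor=0
After op 8 (end): buf='UKHGCEZ' cursor=7
After op 9 (backspace): buf='UKHGCE' cursor=6
After op 10 (delete): buf='UKHGCE' cursor=6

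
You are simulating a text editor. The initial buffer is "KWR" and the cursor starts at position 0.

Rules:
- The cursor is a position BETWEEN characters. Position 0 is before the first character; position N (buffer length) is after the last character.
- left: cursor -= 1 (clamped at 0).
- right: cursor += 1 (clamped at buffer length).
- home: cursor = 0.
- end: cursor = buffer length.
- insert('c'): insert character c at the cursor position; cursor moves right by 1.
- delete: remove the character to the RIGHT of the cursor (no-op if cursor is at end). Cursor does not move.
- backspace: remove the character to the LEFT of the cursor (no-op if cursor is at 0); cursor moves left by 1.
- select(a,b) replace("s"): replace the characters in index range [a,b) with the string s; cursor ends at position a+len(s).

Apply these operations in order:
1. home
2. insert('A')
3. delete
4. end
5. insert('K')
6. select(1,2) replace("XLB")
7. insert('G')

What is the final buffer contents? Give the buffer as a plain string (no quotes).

After op 1 (home): buf='KWR' cursor=0
After op 2 (insert('A')): buf='AKWR' cursor=1
After op 3 (delete): buf='AWR' cursor=1
After op 4 (end): buf='AWR' cursor=3
After op 5 (insert('K')): buf='AWRK' cursor=4
After op 6 (select(1,2) replace("XLB")): buf='AXLBRK' cursor=4
After op 7 (insert('G')): buf='AXLBGRK' cursor=5

Answer: AXLBGRK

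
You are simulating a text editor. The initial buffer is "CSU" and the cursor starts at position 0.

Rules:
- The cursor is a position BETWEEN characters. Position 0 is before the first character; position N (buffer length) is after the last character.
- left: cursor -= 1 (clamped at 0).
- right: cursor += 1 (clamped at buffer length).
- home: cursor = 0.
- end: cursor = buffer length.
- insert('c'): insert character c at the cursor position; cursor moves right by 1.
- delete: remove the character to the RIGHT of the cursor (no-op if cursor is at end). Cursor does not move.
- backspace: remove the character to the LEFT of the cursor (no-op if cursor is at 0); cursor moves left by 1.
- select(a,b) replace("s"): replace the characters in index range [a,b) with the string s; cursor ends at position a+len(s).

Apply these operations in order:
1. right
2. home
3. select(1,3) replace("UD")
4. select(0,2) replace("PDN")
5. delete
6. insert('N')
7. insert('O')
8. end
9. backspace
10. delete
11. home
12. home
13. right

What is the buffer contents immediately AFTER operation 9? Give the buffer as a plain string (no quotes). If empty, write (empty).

After op 1 (right): buf='CSU' cursor=1
After op 2 (home): buf='CSU' cursor=0
After op 3 (select(1,3) replace("UD")): buf='CUD' cursor=3
After op 4 (select(0,2) replace("PDN")): buf='PDND' cursor=3
After op 5 (delete): buf='PDN' cursor=3
After op 6 (insert('N')): buf='PDNN' cursor=4
After op 7 (insert('O')): buf='PDNNO' cursor=5
After op 8 (end): buf='PDNNO' cursor=5
After op 9 (backspace): buf='PDNN' cursor=4

Answer: PDNN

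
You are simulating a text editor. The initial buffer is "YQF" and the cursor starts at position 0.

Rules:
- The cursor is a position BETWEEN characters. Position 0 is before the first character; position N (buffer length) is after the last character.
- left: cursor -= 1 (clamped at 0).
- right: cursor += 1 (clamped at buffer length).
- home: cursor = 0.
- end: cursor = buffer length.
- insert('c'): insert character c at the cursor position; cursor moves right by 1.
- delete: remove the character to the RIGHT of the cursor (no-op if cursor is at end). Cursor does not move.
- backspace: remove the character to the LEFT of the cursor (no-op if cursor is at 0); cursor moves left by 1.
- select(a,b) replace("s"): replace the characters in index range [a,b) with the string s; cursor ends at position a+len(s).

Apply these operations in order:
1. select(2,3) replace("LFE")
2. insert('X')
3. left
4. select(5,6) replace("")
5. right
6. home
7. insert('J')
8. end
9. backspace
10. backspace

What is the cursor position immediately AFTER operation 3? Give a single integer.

Answer: 5

Derivation:
After op 1 (select(2,3) replace("LFE")): buf='YQLFE' cursor=5
After op 2 (insert('X')): buf='YQLFEX' cursor=6
After op 3 (left): buf='YQLFEX' cursor=5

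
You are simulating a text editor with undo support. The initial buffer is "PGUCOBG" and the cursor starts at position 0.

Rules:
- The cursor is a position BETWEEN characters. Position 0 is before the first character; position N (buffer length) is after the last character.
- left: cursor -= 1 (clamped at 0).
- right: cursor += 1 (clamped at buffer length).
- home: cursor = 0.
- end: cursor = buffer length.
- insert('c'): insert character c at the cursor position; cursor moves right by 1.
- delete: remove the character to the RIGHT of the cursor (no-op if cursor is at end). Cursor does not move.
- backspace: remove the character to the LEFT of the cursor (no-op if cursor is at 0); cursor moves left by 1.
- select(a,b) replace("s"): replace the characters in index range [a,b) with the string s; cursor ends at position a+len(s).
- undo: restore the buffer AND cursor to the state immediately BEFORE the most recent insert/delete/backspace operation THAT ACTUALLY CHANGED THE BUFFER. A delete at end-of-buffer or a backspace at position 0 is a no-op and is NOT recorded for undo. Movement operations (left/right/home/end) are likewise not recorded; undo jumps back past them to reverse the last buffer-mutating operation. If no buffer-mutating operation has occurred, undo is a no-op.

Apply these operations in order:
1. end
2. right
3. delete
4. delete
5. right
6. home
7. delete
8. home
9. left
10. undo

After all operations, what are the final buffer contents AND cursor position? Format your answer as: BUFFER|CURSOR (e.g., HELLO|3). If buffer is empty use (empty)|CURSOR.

Answer: PGUCOBG|0

Derivation:
After op 1 (end): buf='PGUCOBG' cursor=7
After op 2 (right): buf='PGUCOBG' cursor=7
After op 3 (delete): buf='PGUCOBG' cursor=7
After op 4 (delete): buf='PGUCOBG' cursor=7
After op 5 (right): buf='PGUCOBG' cursor=7
After op 6 (home): buf='PGUCOBG' cursor=0
After op 7 (delete): buf='GUCOBG' cursor=0
After op 8 (home): buf='GUCOBG' cursor=0
After op 9 (left): buf='GUCOBG' cursor=0
After op 10 (undo): buf='PGUCOBG' cursor=0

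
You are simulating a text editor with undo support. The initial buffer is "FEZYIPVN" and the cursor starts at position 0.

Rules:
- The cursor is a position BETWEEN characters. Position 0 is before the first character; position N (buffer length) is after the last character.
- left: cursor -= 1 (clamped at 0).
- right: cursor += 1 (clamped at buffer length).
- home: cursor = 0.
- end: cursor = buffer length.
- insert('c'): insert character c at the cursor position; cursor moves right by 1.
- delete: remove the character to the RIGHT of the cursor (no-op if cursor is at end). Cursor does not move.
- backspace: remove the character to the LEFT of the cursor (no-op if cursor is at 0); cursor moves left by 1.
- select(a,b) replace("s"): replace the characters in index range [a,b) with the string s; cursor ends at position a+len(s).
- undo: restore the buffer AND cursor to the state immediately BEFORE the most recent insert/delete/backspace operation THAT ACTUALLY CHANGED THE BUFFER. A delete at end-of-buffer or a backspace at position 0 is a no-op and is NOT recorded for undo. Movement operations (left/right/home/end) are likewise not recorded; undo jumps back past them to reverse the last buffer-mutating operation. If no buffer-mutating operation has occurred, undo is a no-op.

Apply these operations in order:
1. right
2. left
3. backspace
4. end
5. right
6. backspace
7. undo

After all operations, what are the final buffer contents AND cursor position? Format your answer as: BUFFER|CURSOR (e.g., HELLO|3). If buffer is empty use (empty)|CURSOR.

After op 1 (right): buf='FEZYIPVN' cursor=1
After op 2 (left): buf='FEZYIPVN' cursor=0
After op 3 (backspace): buf='FEZYIPVN' cursor=0
After op 4 (end): buf='FEZYIPVN' cursor=8
After op 5 (right): buf='FEZYIPVN' cursor=8
After op 6 (backspace): buf='FEZYIPV' cursor=7
After op 7 (undo): buf='FEZYIPVN' cursor=8

Answer: FEZYIPVN|8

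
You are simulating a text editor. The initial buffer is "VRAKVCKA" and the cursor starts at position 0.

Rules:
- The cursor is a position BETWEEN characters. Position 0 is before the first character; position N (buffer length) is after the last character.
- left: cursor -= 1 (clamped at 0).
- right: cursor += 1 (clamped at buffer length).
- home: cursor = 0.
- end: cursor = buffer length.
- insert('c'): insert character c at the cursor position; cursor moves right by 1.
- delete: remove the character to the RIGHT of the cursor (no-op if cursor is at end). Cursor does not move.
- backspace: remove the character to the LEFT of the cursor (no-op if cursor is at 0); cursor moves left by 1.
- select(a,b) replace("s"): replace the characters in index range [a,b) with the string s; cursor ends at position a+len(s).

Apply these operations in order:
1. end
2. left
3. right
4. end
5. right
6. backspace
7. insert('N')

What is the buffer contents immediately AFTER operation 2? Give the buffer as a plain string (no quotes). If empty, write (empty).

Answer: VRAKVCKA

Derivation:
After op 1 (end): buf='VRAKVCKA' cursor=8
After op 2 (left): buf='VRAKVCKA' cursor=7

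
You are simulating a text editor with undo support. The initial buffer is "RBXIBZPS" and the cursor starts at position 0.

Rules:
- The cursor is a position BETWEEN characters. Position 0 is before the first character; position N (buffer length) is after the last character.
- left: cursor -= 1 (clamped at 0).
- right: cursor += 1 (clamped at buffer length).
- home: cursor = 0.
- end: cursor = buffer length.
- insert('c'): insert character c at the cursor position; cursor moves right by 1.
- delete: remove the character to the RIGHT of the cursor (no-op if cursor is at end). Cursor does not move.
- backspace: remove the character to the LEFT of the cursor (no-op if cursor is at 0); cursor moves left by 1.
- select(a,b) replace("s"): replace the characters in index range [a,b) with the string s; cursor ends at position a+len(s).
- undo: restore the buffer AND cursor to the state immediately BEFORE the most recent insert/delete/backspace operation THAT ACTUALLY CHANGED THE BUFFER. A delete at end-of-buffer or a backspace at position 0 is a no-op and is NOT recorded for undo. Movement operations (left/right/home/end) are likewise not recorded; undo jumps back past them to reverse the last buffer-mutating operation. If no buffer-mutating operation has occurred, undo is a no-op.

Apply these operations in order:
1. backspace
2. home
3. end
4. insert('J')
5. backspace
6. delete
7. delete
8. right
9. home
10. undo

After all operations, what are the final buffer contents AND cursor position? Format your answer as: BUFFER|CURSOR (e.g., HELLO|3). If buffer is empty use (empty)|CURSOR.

After op 1 (backspace): buf='RBXIBZPS' cursor=0
After op 2 (home): buf='RBXIBZPS' cursor=0
After op 3 (end): buf='RBXIBZPS' cursor=8
After op 4 (insert('J')): buf='RBXIBZPSJ' cursor=9
After op 5 (backspace): buf='RBXIBZPS' cursor=8
After op 6 (delete): buf='RBXIBZPS' cursor=8
After op 7 (delete): buf='RBXIBZPS' cursor=8
After op 8 (right): buf='RBXIBZPS' cursor=8
After op 9 (home): buf='RBXIBZPS' cursor=0
After op 10 (undo): buf='RBXIBZPSJ' cursor=9

Answer: RBXIBZPSJ|9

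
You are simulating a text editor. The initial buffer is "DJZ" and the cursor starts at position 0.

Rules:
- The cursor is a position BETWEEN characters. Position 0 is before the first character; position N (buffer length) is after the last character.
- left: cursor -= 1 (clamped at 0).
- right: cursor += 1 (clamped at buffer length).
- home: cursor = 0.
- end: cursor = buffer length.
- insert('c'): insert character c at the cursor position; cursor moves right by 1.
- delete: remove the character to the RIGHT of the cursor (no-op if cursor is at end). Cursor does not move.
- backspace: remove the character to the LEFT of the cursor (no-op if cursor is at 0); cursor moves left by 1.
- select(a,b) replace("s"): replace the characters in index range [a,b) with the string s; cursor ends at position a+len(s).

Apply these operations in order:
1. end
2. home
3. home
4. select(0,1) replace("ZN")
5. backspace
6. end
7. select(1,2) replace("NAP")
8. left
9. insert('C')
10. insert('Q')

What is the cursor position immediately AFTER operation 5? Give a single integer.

Answer: 1

Derivation:
After op 1 (end): buf='DJZ' cursor=3
After op 2 (home): buf='DJZ' cursor=0
After op 3 (home): buf='DJZ' cursor=0
After op 4 (select(0,1) replace("ZN")): buf='ZNJZ' cursor=2
After op 5 (backspace): buf='ZJZ' cursor=1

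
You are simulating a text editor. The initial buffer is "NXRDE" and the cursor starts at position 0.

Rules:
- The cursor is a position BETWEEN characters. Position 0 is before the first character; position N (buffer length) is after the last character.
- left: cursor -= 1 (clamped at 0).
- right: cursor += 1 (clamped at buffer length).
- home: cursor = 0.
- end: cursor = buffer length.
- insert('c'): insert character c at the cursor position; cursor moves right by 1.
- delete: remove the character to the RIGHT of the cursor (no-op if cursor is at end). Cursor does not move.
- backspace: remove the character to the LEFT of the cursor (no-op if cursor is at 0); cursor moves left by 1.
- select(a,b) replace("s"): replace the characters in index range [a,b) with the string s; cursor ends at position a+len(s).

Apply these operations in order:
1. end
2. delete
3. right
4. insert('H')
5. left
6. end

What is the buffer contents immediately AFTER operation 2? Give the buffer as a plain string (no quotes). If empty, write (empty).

Answer: NXRDE

Derivation:
After op 1 (end): buf='NXRDE' cursor=5
After op 2 (delete): buf='NXRDE' cursor=5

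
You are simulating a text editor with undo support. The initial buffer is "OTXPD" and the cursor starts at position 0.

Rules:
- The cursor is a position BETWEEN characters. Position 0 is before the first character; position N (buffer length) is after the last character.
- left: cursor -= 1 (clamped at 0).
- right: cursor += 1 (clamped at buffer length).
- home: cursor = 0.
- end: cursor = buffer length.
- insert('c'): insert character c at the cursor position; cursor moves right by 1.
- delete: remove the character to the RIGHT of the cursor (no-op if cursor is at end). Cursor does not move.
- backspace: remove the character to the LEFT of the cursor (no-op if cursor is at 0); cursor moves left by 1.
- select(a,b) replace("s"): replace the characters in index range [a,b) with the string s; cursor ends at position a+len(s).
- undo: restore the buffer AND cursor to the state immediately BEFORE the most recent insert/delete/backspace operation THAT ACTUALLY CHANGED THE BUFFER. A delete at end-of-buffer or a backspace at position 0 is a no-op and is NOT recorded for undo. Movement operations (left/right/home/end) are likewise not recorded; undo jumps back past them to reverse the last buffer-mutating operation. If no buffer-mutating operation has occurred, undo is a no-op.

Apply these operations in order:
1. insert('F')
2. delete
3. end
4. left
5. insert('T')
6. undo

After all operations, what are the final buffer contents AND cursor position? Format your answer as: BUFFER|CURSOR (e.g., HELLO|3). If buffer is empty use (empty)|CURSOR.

After op 1 (insert('F')): buf='FOTXPD' cursor=1
After op 2 (delete): buf='FTXPD' cursor=1
After op 3 (end): buf='FTXPD' cursor=5
After op 4 (left): buf='FTXPD' cursor=4
After op 5 (insert('T')): buf='FTXPTD' cursor=5
After op 6 (undo): buf='FTXPD' cursor=4

Answer: FTXPD|4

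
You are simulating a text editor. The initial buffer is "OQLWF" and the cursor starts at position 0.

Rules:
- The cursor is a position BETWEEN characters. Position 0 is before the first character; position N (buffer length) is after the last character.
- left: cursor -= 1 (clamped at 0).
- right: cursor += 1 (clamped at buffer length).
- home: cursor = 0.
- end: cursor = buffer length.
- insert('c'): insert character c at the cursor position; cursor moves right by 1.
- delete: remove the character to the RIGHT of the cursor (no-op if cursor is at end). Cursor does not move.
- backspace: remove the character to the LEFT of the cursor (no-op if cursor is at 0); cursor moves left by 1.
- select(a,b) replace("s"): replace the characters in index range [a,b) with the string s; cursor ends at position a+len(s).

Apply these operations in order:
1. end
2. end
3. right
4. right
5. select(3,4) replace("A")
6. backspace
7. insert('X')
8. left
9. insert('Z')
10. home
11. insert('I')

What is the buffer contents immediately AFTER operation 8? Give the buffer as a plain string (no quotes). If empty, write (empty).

Answer: OQLXF

Derivation:
After op 1 (end): buf='OQLWF' cursor=5
After op 2 (end): buf='OQLWF' cursor=5
After op 3 (right): buf='OQLWF' cursor=5
After op 4 (right): buf='OQLWF' cursor=5
After op 5 (select(3,4) replace("A")): buf='OQLAF' cursor=4
After op 6 (backspace): buf='OQLF' cursor=3
After op 7 (insert('X')): buf='OQLXF' cursor=4
After op 8 (left): buf='OQLXF' cursor=3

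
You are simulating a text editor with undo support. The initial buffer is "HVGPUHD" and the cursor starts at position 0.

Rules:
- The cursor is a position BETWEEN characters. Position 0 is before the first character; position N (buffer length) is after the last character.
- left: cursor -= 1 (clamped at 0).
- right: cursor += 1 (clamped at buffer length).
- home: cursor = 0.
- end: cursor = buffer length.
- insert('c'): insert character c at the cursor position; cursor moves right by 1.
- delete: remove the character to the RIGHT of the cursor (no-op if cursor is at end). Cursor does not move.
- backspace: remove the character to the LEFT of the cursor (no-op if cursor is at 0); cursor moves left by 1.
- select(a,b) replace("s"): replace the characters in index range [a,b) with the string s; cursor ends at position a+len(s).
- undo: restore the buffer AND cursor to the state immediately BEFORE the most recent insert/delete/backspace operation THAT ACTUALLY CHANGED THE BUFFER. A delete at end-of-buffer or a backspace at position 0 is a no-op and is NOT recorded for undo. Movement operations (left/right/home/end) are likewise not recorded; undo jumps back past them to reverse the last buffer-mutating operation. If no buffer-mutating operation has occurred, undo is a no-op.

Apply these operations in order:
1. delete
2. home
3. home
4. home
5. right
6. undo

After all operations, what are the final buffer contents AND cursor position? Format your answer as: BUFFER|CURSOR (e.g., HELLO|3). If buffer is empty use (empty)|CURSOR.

Answer: HVGPUHD|0

Derivation:
After op 1 (delete): buf='VGPUHD' cursor=0
After op 2 (home): buf='VGPUHD' cursor=0
After op 3 (home): buf='VGPUHD' cursor=0
After op 4 (home): buf='VGPUHD' cursor=0
After op 5 (right): buf='VGPUHD' cursor=1
After op 6 (undo): buf='HVGPUHD' cursor=0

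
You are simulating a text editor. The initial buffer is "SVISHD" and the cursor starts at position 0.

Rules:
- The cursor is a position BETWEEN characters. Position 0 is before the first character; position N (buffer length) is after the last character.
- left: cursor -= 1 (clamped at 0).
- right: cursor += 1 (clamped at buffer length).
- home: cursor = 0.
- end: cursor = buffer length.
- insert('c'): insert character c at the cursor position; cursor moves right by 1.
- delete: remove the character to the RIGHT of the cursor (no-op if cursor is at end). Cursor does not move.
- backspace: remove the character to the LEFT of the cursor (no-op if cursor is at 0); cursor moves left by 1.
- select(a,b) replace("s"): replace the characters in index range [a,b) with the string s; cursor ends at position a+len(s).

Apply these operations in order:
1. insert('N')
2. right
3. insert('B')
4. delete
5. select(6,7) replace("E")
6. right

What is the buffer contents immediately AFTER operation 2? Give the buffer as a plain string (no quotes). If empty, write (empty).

Answer: NSVISHD

Derivation:
After op 1 (insert('N')): buf='NSVISHD' cursor=1
After op 2 (right): buf='NSVISHD' cursor=2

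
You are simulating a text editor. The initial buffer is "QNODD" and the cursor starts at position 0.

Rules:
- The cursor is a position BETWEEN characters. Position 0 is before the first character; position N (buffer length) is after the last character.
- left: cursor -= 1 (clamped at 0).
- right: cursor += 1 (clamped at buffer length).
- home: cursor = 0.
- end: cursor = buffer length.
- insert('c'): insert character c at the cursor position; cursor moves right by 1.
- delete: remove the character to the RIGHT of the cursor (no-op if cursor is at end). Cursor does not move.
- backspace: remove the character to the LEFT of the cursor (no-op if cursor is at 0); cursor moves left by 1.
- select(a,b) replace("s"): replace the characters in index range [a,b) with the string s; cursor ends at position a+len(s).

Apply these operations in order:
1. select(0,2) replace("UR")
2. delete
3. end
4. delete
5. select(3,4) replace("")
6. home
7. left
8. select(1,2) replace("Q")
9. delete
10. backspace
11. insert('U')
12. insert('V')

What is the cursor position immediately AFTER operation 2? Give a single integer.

Answer: 2

Derivation:
After op 1 (select(0,2) replace("UR")): buf='URODD' cursor=2
After op 2 (delete): buf='URDD' cursor=2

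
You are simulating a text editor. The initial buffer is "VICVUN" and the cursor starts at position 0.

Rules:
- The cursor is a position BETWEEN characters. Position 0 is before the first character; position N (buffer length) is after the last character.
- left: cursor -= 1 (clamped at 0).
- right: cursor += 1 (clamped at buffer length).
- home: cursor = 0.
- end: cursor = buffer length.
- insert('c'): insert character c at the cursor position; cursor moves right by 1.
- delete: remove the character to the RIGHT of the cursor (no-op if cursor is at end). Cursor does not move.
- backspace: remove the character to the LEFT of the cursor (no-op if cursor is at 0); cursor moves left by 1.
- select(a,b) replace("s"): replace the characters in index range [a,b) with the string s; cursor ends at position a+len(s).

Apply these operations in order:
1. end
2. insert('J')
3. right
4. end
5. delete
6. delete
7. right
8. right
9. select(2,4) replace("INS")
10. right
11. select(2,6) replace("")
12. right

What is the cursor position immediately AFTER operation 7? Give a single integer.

Answer: 7

Derivation:
After op 1 (end): buf='VICVUN' cursor=6
After op 2 (insert('J')): buf='VICVUNJ' cursor=7
After op 3 (right): buf='VICVUNJ' cursor=7
After op 4 (end): buf='VICVUNJ' cursor=7
After op 5 (delete): buf='VICVUNJ' cursor=7
After op 6 (delete): buf='VICVUNJ' cursor=7
After op 7 (right): buf='VICVUNJ' cursor=7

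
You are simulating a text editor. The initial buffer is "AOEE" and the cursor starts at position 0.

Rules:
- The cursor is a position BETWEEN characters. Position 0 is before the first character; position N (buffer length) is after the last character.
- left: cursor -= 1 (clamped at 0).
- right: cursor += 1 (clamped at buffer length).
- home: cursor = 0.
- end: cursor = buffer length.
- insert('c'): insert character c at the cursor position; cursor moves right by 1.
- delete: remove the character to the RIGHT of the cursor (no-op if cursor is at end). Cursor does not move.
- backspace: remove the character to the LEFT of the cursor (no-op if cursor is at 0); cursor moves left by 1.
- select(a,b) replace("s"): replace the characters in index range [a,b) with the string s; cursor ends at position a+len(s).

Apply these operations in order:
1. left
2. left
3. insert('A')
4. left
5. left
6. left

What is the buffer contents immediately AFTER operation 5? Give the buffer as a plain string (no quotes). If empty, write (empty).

After op 1 (left): buf='AOEE' cursor=0
After op 2 (left): buf='AOEE' cursor=0
After op 3 (insert('A')): buf='AAOEE' cursor=1
After op 4 (left): buf='AAOEE' cursor=0
After op 5 (left): buf='AAOEE' cursor=0

Answer: AAOEE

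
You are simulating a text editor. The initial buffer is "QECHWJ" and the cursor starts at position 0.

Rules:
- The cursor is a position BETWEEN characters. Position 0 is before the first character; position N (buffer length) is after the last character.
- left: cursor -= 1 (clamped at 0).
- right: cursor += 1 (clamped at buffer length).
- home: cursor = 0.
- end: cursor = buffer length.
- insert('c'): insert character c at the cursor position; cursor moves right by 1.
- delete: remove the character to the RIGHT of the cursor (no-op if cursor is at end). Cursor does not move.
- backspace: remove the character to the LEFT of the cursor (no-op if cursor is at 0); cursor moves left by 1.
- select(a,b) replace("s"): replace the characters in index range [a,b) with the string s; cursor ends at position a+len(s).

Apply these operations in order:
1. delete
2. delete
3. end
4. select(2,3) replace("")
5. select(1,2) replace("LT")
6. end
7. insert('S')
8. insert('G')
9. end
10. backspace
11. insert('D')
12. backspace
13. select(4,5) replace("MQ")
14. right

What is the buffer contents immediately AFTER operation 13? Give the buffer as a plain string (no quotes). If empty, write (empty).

Answer: CLTJMQ

Derivation:
After op 1 (delete): buf='ECHWJ' cursor=0
After op 2 (delete): buf='CHWJ' cursor=0
After op 3 (end): buf='CHWJ' cursor=4
After op 4 (select(2,3) replace("")): buf='CHJ' cursor=2
After op 5 (select(1,2) replace("LT")): buf='CLTJ' cursor=3
After op 6 (end): buf='CLTJ' cursor=4
After op 7 (insert('S')): buf='CLTJS' cursor=5
After op 8 (insert('G')): buf='CLTJSG' cursor=6
After op 9 (end): buf='CLTJSG' cursor=6
After op 10 (backspace): buf='CLTJS' cursor=5
After op 11 (insert('D')): buf='CLTJSD' cursor=6
After op 12 (backspace): buf='CLTJS' cursor=5
After op 13 (select(4,5) replace("MQ")): buf='CLTJMQ' cursor=6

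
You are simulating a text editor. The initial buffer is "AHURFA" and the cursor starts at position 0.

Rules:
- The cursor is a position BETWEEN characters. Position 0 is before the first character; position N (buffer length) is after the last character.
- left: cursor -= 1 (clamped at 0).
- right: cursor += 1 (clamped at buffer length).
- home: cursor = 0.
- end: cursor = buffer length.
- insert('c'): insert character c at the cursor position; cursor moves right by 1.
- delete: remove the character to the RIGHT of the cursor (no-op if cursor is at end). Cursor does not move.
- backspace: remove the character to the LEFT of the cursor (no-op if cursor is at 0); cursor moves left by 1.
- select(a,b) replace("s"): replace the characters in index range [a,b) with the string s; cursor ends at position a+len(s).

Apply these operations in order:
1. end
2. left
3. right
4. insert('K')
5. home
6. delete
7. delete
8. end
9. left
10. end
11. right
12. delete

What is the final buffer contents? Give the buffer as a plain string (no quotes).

After op 1 (end): buf='AHURFA' cursor=6
After op 2 (left): buf='AHURFA' cursor=5
After op 3 (right): buf='AHURFA' cursor=6
After op 4 (insert('K')): buf='AHURFAK' cursor=7
After op 5 (home): buf='AHURFAK' cursor=0
After op 6 (delete): buf='HURFAK' cursor=0
After op 7 (delete): buf='URFAK' cursor=0
After op 8 (end): buf='URFAK' cursor=5
After op 9 (left): buf='URFAK' cursor=4
After op 10 (end): buf='URFAK' cursor=5
After op 11 (right): buf='URFAK' cursor=5
After op 12 (delete): buf='URFAK' cursor=5

Answer: URFAK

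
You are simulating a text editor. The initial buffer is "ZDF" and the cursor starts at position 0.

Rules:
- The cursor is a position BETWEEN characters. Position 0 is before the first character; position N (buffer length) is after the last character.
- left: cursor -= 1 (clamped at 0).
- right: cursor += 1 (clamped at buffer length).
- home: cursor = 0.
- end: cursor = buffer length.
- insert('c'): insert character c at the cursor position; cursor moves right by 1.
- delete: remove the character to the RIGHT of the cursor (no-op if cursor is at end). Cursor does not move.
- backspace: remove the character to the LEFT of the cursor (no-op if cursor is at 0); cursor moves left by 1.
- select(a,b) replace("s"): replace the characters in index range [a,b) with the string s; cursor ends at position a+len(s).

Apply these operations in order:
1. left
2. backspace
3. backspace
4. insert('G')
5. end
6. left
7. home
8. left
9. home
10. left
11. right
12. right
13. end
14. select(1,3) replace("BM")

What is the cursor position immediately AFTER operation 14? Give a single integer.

After op 1 (left): buf='ZDF' cursor=0
After op 2 (backspace): buf='ZDF' cursor=0
After op 3 (backspace): buf='ZDF' cursor=0
After op 4 (insert('G')): buf='GZDF' cursor=1
After op 5 (end): buf='GZDF' cursor=4
After op 6 (left): buf='GZDF' cursor=3
After op 7 (home): buf='GZDF' cursor=0
After op 8 (left): buf='GZDF' cursor=0
After op 9 (home): buf='GZDF' cursor=0
After op 10 (left): buf='GZDF' cursor=0
After op 11 (right): buf='GZDF' cursor=1
After op 12 (right): buf='GZDF' cursor=2
After op 13 (end): buf='GZDF' cursor=4
After op 14 (select(1,3) replace("BM")): buf='GBMF' cursor=3

Answer: 3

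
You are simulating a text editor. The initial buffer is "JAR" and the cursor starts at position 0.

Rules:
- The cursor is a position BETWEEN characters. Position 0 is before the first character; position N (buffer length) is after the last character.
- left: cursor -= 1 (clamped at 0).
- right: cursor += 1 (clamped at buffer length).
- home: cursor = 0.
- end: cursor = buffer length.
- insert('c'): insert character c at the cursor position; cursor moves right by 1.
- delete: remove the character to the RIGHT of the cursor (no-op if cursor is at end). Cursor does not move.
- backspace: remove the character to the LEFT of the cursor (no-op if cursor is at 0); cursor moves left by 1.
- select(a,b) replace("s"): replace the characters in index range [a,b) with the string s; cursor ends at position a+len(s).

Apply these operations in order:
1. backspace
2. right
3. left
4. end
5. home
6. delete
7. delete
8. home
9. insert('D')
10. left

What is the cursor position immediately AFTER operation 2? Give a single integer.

After op 1 (backspace): buf='JAR' cursor=0
After op 2 (right): buf='JAR' cursor=1

Answer: 1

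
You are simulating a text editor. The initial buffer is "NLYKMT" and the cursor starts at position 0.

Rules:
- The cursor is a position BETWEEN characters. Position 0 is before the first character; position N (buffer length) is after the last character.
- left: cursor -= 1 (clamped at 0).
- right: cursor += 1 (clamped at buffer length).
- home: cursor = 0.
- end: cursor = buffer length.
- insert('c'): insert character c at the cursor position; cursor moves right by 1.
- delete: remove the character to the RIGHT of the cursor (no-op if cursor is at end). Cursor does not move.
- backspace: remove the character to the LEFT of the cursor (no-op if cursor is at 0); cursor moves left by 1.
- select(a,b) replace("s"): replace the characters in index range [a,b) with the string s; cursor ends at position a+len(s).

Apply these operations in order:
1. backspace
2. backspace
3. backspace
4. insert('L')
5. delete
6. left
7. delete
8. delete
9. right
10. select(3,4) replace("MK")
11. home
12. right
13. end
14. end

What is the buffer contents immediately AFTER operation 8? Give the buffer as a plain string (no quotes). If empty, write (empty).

After op 1 (backspace): buf='NLYKMT' cursor=0
After op 2 (backspace): buf='NLYKMT' cursor=0
After op 3 (backspace): buf='NLYKMT' cursor=0
After op 4 (insert('L')): buf='LNLYKMT' cursor=1
After op 5 (delete): buf='LLYKMT' cursor=1
After op 6 (left): buf='LLYKMT' cursor=0
After op 7 (delete): buf='LYKMT' cursor=0
After op 8 (delete): buf='YKMT' cursor=0

Answer: YKMT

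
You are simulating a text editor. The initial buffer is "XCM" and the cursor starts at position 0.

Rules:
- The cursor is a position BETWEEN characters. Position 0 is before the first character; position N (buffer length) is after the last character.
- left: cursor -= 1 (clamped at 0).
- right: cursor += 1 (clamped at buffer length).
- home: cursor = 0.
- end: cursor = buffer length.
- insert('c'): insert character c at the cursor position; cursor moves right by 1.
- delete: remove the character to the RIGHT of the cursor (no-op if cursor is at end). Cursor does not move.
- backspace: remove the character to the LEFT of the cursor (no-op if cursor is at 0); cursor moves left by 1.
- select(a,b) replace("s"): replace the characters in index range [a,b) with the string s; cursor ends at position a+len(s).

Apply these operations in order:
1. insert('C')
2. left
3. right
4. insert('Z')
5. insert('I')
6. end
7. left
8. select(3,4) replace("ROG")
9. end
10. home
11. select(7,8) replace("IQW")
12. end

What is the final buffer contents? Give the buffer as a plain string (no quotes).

After op 1 (insert('C')): buf='CXCM' cursor=1
After op 2 (left): buf='CXCM' cursor=0
After op 3 (right): buf='CXCM' cursor=1
After op 4 (insert('Z')): buf='CZXCM' cursor=2
After op 5 (insert('I')): buf='CZIXCM' cursor=3
After op 6 (end): buf='CZIXCM' cursor=6
After op 7 (left): buf='CZIXCM' cursor=5
After op 8 (select(3,4) replace("ROG")): buf='CZIROGCM' cursor=6
After op 9 (end): buf='CZIROGCM' cursor=8
After op 10 (home): buf='CZIROGCM' cursor=0
After op 11 (select(7,8) replace("IQW")): buf='CZIROGCIQW' cursor=10
After op 12 (end): buf='CZIROGCIQW' cursor=10

Answer: CZIROGCIQW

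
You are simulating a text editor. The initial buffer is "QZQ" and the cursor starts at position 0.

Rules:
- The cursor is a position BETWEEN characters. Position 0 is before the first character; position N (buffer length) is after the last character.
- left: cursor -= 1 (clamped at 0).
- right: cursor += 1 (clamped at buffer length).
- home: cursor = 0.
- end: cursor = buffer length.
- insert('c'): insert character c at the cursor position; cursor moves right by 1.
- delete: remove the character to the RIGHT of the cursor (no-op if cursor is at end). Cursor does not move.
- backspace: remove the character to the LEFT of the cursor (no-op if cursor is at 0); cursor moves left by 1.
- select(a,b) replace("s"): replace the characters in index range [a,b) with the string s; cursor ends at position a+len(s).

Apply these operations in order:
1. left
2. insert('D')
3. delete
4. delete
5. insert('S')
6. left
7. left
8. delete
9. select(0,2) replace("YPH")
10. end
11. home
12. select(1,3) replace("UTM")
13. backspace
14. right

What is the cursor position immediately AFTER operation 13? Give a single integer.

Answer: 3

Derivation:
After op 1 (left): buf='QZQ' cursor=0
After op 2 (insert('D')): buf='DQZQ' cursor=1
After op 3 (delete): buf='DZQ' cursor=1
After op 4 (delete): buf='DQ' cursor=1
After op 5 (insert('S')): buf='DSQ' cursor=2
After op 6 (left): buf='DSQ' cursor=1
After op 7 (left): buf='DSQ' cursor=0
After op 8 (delete): buf='SQ' cursor=0
After op 9 (select(0,2) replace("YPH")): buf='YPH' cursor=3
After op 10 (end): buf='YPH' cursor=3
After op 11 (home): buf='YPH' cursor=0
After op 12 (select(1,3) replace("UTM")): buf='YUTM' cursor=4
After op 13 (backspace): buf='YUT' cursor=3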